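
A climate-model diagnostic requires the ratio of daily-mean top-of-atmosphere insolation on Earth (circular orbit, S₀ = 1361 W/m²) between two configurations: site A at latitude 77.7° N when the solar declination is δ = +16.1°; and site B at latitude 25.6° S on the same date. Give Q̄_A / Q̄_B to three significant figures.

Q̄_A / Q̄_B ≈ 1.24

— Configuration A (φ=+77.7°):
cos H₀ = −tan(+77.7°) tan(+16.100°) = -1.3238 ≤ −1 ⇒ polar day, H₀ = π.
Bracket: H₀ sin φ sin δ + cos φ cos δ sin H₀ = 3.1416×0.97705×0.27731 + 0.21303×0.96078×0.00000 = 0.851203 + 0.000000 = 0.851203.
Q̄ = (S₀/π) × [bracket] = (1361/π) × 0.851203 = 368.76 W/m².
— Configuration B (φ=-25.6°):
cos H₀ = −tan(-25.6°) tan(+16.100°) = 0.1383, H₀ = 1.4321 rad.
Bracket: H₀ sin φ sin δ + cos φ cos δ sin H₀ = 1.4321×-0.43209×0.27731 + 0.90183×0.96078×0.99039 = -0.171598 + 0.858134 = 0.686536.
Q̄ = (S₀/π) × [bracket] = (1361/π) × 0.686536 = 297.42 W/m².
Ratio Q̄_A / Q̄_B = 368.76 / 297.42 = 1.240.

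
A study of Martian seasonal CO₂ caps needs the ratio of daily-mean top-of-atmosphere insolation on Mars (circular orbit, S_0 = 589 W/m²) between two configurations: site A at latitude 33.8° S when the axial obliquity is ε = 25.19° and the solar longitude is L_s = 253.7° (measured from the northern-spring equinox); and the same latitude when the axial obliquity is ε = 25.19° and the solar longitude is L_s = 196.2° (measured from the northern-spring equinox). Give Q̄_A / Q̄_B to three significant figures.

Q̄_A / Q̄_B ≈ 1.23

— Configuration A (ϕ=-33.8°):
Solar declination: sin δ = sin ε · sin L_s = sin 25.19° × sin 253.7° = -0.40851, so δ = -24.111°.
cos h₀ = −tan(-33.8°) tan(-24.111°) = -0.2996, h₀ = 1.8751 rad.
Bracket: h₀ sin ϕ sin δ + cos ϕ cos δ sin h₀ = 1.8751×-0.55630×-0.40851 + 0.83098×0.91275×0.95406 = 0.426124 + 0.723633 = 1.149757.
Q̄ = (S_0/π) × [bracket] = (589/π) × 1.149757 = 215.56 W/m².
— Configuration B (ϕ=-33.8°):
Solar declination: sin δ = sin ε · sin L_s = sin 25.19° × sin 196.2° = -0.11874, so δ = -6.820°.
cos h₀ = −tan(-33.8°) tan(-6.820°) = -0.0801, h₀ = 1.6509 rad.
Bracket: h₀ sin ϕ sin δ + cos ϕ cos δ sin h₀ = 1.6509×-0.55630×-0.11874 + 0.83098×0.99292×0.99679 = 0.109050 + 0.822448 = 0.931498.
Q̄ = (S_0/π) × [bracket] = (589/π) × 0.931498 = 174.64 W/m².
Ratio Q̄_A / Q̄_B = 215.56 / 174.64 = 1.234.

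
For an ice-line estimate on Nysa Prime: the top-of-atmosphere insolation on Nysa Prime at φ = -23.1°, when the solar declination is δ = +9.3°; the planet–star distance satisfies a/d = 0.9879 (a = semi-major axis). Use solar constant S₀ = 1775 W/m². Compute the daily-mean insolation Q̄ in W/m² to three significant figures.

Q̄ ≈ 447 W/m²

cos H₀ = −tan(-23.1°) tan(+9.300°) = 0.0698, H₀ = 1.5009 rad.
Bracket: H₀ sin φ sin δ + cos φ cos δ sin H₀ = 1.5009×-0.39234×0.16160 + 0.91982×0.98686×0.99756 = -0.095160 + 0.905519 = 0.810359.
Inverse-square distance factor (a/d)² = 0.9879² = 0.975946.
Q̄ = (S₀/π) × 0.975946 × [bracket] = (1775/π) × 0.975946 × 0.810359 = 446.8 W/m².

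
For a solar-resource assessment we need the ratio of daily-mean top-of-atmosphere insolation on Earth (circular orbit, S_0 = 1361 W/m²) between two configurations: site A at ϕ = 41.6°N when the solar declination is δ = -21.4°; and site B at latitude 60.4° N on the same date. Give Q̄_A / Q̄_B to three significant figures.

— Configuration A (ϕ=+41.6°):
cos h₀ = −tan(+41.6°) tan(-21.400°) = 0.3479, h₀ = 1.2154 rad.
Bracket: h₀ sin ϕ sin δ + cos ϕ cos δ sin h₀ = 1.2154×0.66393×-0.36488 + 0.74780×0.93106×0.93752 = -0.294436 + 0.652745 = 0.358309.
Q̄ = (S_0/π) × [bracket] = (1361/π) × 0.358309 = 155.23 W/m².
— Configuration B (ϕ=+60.4°):
cos h₀ = −tan(+60.4°) tan(-21.400°) = 0.6899, h₀ = 0.8095 rad.
Bracket: h₀ sin ϕ sin δ + cos ϕ cos δ sin h₀ = 0.8095×0.86949×-0.36488 + 0.49394×0.93106×0.72394 = -0.256822 + 0.332931 = 0.076109.
Q̄ = (S_0/π) × [bracket] = (1361/π) × 0.076109 = 32.972 W/m².
Ratio Q̄_A / Q̄_B = 155.23 / 32.972 = 4.708.

Q̄_A / Q̄_B ≈ 4.71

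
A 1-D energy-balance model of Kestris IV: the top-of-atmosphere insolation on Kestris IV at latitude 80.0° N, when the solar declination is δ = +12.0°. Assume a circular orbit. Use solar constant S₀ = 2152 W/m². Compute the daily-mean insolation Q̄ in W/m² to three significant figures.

Q̄ ≈ 441 W/m²

cos H₀ = −tan(+80.0°) tan(+12.000°) = -1.2055 ≤ −1 ⇒ polar day, H₀ = π.
Bracket: H₀ sin φ sin δ + cos φ cos δ sin H₀ = 3.1416×0.98481×0.20791 + 0.17365×0.97815×0.00000 = 0.643248 + 0.000000 = 0.643248.
Q̄ = (S₀/π) × [bracket] = (2152/π) × 0.643248 = 440.6 W/m².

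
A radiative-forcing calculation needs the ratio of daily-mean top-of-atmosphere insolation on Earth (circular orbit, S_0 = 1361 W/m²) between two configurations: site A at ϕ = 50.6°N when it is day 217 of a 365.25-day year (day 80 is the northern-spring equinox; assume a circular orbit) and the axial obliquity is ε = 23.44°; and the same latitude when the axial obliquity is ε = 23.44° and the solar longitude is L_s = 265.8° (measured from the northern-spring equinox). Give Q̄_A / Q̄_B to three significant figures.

Q̄_A / Q̄_B ≈ 5.38

— Configuration A (ϕ=+50.6°):
Solar longitude: L_s = 360° × (217 − 80)/365.25 = 135.031°.
sin δ = sin 23.44° × sin 135.031° = 0.28113, so δ = +16.328°.
cos h₀ = −tan(+50.6°) tan(+16.328°) = -0.3566, h₀ = 1.9355 rad.
Bracket: h₀ sin ϕ sin δ + cos ϕ cos δ sin h₀ = 1.9355×0.77273×0.28113 + 0.63473×0.95967×0.93424 = 0.420463 + 0.569075 = 0.989538.
Q̄ = (S_0/π) × [bracket] = (1361/π) × 0.989538 = 428.69 W/m².
— Configuration B (ϕ=+50.6°):
Solar declination: sin δ = sin ε · sin L_s = sin 23.44° × sin 265.8° = -0.39672, so δ = -23.373°.
cos h₀ = −tan(+50.6°) tan(-23.373°) = 0.5262, h₀ = 1.0167 rad.
Bracket: h₀ sin ϕ sin δ + cos ϕ cos δ sin h₀ = 1.0167×0.77273×-0.39672 + 0.63473×0.91794×0.85039 = -0.311677 + 0.495475 = 0.183798.
Q̄ = (S_0/π) × [bracket] = (1361/π) × 0.183798 = 79.625 W/m².
Ratio Q̄_A / Q̄_B = 428.69 / 79.625 = 5.384.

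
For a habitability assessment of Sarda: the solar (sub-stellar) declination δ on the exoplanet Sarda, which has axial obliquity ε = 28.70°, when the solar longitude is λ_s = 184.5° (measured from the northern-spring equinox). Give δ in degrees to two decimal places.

sin δ = sin ε · sin λ_s = sin 28.70° × sin 184.5° = -0.037678.
δ = arcsin(-0.037678) = -2.16°.

δ = -2.16°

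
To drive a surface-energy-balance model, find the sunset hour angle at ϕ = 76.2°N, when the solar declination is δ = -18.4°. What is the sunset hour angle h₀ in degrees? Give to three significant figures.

cos h₀ = −tan ϕ · tan δ = 1.3543 ≥ 1, so the Sun never rises (polar night) and h₀ = 0.

h₀ = 0.00°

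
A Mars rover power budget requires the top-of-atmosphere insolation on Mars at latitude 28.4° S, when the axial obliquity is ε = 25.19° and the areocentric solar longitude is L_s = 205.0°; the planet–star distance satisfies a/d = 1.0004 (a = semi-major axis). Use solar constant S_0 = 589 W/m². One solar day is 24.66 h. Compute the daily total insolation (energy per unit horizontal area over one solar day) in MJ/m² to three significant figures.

sin δ = sin 25.19° × sin 205.0° = -0.17988, so δ = -10.362°.
cos h₀ = −tan(-28.4°) tan(-10.362°) = -0.0989, h₀ = 1.6698 rad.
Bracket: h₀ sin ϕ sin δ + cos ϕ cos δ sin h₀ = 1.6698×-0.47562×-0.17988 + 0.87965×0.98369×0.99510 = 0.142859 + 0.861063 = 1.003922.
Inverse-square distance factor (a/d)² = 1.0004² = 1.000800.
Q̄ = (S_0/π) × 1.000800 × [bracket] = (589/π) × 1.000800 × 1.003922 = 188.37 W/m².
Daily total = Q̄ × 24.66 h × 3600 s/h = 188.37 × 24.66 × 3600 / 10⁶ = 16.72 MJ/m².

16.7 MJ/m²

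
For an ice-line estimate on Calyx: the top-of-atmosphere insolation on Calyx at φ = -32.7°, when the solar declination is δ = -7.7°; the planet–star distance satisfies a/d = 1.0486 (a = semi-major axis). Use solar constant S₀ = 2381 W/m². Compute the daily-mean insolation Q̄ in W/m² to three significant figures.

Q̄ ≈ 792 W/m²

cos H₀ = −tan(-32.7°) tan(-7.700°) = -0.0868, H₀ = 1.6577 rad.
Bracket: H₀ sin φ sin δ + cos φ cos δ sin H₀ = 1.6577×-0.54024×-0.13399 + 0.84151×0.99098×0.99623 = 0.119996 + 0.830776 = 0.950772.
Inverse-square distance factor (a/d)² = 1.0486² = 1.099562.
Q̄ = (S₀/π) × 1.099562 × [bracket] = (2381/π) × 1.099562 × 0.950772 = 792.3 W/m².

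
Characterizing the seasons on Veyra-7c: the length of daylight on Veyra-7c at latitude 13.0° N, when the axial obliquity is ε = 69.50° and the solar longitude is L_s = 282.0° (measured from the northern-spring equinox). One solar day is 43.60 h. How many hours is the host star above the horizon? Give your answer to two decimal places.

Solar declination: sin δ = sin ε · sin L_s = sin 69.50° × sin 282.0° = -0.91620, so δ = -66.377°.
cos h₀ = −tan ϕ · tan δ = −tan(+13.0°) × tan(-66.377°) = 0.5279, so h₀ = 1.0147 rad = 58.14°.
Daylight = 2h₀/(2π) × 43.60 h = (1.0147/π) × 43.60 = 14.08 h.

14.08 h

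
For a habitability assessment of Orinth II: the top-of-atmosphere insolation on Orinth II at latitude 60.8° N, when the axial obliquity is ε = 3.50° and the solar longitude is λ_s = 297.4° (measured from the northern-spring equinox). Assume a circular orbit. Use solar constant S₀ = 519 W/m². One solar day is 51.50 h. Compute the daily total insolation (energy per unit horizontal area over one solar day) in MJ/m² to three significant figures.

12.7 MJ/m²

Solar declination: sin δ = sin ε · sin λ_s = sin 3.50° × sin 297.4° = -0.05420, so δ = -3.107°.
cos H₀ = −tan(+60.8°) tan(-3.107°) = 0.0971, H₀ = 1.4735 rad.
Bracket: H₀ sin φ sin δ + cos φ cos δ sin H₀ = 1.4735×0.87292×-0.05420 + 0.48786×0.99853×0.99527 = -0.069715 + 0.484839 = 0.415124.
Q̄ = (S₀/π) × [bracket] = (519/π) × 0.415124 = 68.580 W/m².
Daily total = Q̄ × 51.50 h × 3600 s/h = 68.580 × 51.50 × 3600 / 10⁶ = 12.71 MJ/m².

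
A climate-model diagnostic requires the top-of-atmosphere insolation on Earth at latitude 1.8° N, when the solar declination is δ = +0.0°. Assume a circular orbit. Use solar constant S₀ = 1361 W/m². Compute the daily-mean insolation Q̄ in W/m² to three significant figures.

Q̄ ≈ 433 W/m²

cos H₀ = −tan(+1.8°) tan(+0.000°) = -0.0000, H₀ = 1.5708 rad.
Bracket: H₀ sin φ sin δ + cos φ cos δ sin H₀ = 1.5708×0.03141×0.00000 + 0.99951×1.00000×1.00000 = 0.000000 + 0.999510 = 0.999510.
Q̄ = (S₀/π) × [bracket] = (1361/π) × 0.999510 = 433.0 W/m².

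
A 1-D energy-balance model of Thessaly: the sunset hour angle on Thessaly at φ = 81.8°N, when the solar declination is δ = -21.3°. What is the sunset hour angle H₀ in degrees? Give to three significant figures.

H₀ = 0.00°

cos H₀ = −tan φ · tan δ = 2.7056 ≥ 1, so the host star never rises (polar night) and H₀ = 0.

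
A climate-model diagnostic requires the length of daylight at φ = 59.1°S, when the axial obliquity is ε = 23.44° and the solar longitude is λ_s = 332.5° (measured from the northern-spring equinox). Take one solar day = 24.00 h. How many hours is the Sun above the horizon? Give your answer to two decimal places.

14.43 h

Solar declination: sin δ = sin ε · sin λ_s = sin 23.44° × sin 332.5° = -0.18368, so δ = -10.584°.
cos H₀ = −tan φ · tan δ = −tan(-59.1°) × tan(-10.584°) = -0.3122, so H₀ = 1.8883 rad = 108.19°.
Daylight = 2H₀/(2π) × 24.00 h = (1.8883/π) × 24.00 = 14.43 h.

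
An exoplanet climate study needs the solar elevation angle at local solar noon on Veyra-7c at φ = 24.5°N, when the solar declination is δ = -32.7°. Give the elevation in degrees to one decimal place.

At local noon the hour angle is zero, so the zenith angle equals |φ − δ| = |+24.5° − (-32.700°)| = 57.200°.
Elevation = 90° − 57.200° = 32.8°.

32.8°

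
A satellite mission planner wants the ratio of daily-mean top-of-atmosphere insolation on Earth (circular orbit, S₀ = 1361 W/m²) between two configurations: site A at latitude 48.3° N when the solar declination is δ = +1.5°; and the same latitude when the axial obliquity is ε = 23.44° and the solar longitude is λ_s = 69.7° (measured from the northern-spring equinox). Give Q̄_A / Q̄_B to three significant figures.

Q̄_A / Q̄_B ≈ 0.622

— Configuration A (φ=+48.3°):
cos H₀ = −tan(+48.3°) tan(+1.500°) = -0.0294, H₀ = 1.6002 rad.
Bracket: H₀ sin φ sin δ + cos φ cos δ sin H₀ = 1.6002×0.74664×0.02618 + 0.66523×0.99966×0.99957 = 0.031279 + 0.664718 = 0.695997.
Q̄ = (S₀/π) × [bracket] = (1361/π) × 0.695997 = 301.52 W/m².
— Configuration B (φ=+48.3°):
Solar declination: sin δ = sin ε · sin λ_s = sin 23.44° × sin 69.7° = 0.37308, so δ = +21.906°.
cos H₀ = −tan(+48.3°) tan(+21.906°) = -0.4513, H₀ = 2.0390 rad.
Bracket: H₀ sin φ sin δ + cos φ cos δ sin H₀ = 2.0390×0.74664×0.37308 + 0.66523×0.92780×0.89236 = 0.567977 + 0.550765 = 1.118742.
Q̄ = (S₀/π) × [bracket] = (1361/π) × 1.118742 = 484.66 W/m².
Ratio Q̄_A / Q̄_B = 301.52 / 484.66 = 0.6221.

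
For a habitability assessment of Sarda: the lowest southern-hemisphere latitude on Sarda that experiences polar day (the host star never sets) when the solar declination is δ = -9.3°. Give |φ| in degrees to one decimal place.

|φ| = 80.7°

Polar day requires cos H₀ = −tan φ tan δ ≤ −1, i.e. tan φ tan δ ≥ 1.
The boundary is |tan φ| · |tan δ| = 1, so |φ| = 90° − |δ| = 90° − 9.3° = 80.7° in the southern hemisphere.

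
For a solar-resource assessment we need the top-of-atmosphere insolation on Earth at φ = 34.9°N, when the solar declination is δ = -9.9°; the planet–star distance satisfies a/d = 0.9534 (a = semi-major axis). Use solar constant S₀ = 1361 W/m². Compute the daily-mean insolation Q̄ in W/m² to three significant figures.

cos H₀ = −tan(+34.9°) tan(-9.900°) = 0.1218, H₀ = 1.4487 rad.
Bracket: H₀ sin φ sin δ + cos φ cos δ sin H₀ = 1.4487×0.57215×-0.17193 + 0.82015×0.98511×0.99256 = -0.142508 + 0.801927 = 0.659419.
Inverse-square distance factor (a/d)² = 0.9534² = 0.908972.
Q̄ = (S₀/π) × 0.908972 × [bracket] = (1361/π) × 0.908972 × 0.659419 = 259.7 W/m².

Q̄ ≈ 260 W/m²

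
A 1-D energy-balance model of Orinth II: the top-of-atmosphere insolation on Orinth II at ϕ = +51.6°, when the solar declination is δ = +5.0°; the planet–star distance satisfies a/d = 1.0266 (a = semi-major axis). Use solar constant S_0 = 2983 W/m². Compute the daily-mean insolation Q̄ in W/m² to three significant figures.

Q̄ ≈ 730 W/m²

cos h₀ = −tan(+51.6°) tan(+5.000°) = -0.1104, h₀ = 1.6814 rad.
Bracket: h₀ sin ϕ sin δ + cos ϕ cos δ sin h₀ = 1.6814×0.78369×0.08716 + 0.62115×0.99619×0.99389 = 0.114850 + 0.615003 = 0.729853.
Inverse-square distance factor (a/d)² = 1.0266² = 1.053908.
Q̄ = (S_0/π) × 1.053908 × [bracket] = (2983/π) × 1.053908 × 0.729853 = 730.4 W/m².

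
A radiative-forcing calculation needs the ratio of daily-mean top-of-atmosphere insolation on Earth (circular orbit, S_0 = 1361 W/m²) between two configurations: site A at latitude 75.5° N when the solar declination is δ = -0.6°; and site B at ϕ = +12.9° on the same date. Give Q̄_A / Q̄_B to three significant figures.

— Configuration A (ϕ=+75.5°):
cos h₀ = −tan(+75.5°) tan(-0.600°) = 0.0405, h₀ = 1.5303 rad.
Bracket: h₀ sin ϕ sin δ + cos ϕ cos δ sin h₀ = 1.5303×0.96815×-0.01047 + 0.25038×0.99995×0.99918 = -0.015512 + 0.250162 = 0.234650.
Q̄ = (S_0/π) × [bracket] = (1361/π) × 0.234650 = 101.66 W/m².
— Configuration B (ϕ=+12.9°):
cos h₀ = −tan(+12.9°) tan(-0.600°) = 0.0024, h₀ = 1.5684 rad.
Bracket: h₀ sin ϕ sin δ + cos ϕ cos δ sin h₀ = 1.5684×0.22325×-0.01047 + 0.97476×0.99995×1.00000 = -0.003666 + 0.974711 = 0.971045.
Q̄ = (S_0/π) × [bracket] = (1361/π) × 0.971045 = 420.68 W/m².
Ratio Q̄_A / Q̄_B = 101.66 / 420.68 = 0.2417.

Q̄_A / Q̄_B ≈ 0.242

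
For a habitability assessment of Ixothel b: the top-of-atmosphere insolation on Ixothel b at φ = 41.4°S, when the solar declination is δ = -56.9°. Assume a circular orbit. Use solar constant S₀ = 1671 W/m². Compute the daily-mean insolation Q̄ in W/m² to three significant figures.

Q̄ ≈ 926 W/m²

cos H₀ = −tan(-41.4°) tan(-56.900°) = -1.3524 ≤ −1 ⇒ polar day, H₀ = π.
Bracket: H₀ sin φ sin δ + cos φ cos δ sin H₀ = 3.1416×-0.66131×-0.83772 + 0.75011×0.54610×0.00000 = 1.740423 + 0.000000 = 1.740423.
Q̄ = (S₀/π) × [bracket] = (1671/π) × 1.740423 = 925.7 W/m².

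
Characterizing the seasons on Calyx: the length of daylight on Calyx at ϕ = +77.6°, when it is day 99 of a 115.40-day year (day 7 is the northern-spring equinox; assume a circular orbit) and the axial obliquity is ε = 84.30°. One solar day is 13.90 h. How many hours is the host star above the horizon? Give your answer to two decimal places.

Solar longitude: L_s = 360° × (99 − 7)/115.40 = 287.002°.
sin δ = sin 84.30° × sin 287.002° = -0.95157, so δ = -72.095°.
cos h₀ = −tan ϕ · tan δ = 14.0775 ≥ 1, so the host star never rises (polar night) and h₀ = 0.
Daylight = 2h₀/(2π) × 13.90 h = (0.0000/π) × 13.90 = 0.00 h.

0.00 h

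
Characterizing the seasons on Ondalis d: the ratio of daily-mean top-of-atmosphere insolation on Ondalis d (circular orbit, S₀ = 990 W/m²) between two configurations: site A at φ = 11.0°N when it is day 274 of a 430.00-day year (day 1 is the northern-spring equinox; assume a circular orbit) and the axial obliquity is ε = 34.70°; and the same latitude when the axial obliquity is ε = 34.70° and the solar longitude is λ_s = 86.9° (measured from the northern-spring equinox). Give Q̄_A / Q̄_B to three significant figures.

Q̄_A / Q̄_B ≈ 0.775

— Configuration A (φ=+11.0°):
Solar longitude: λ_s = 360° × (274 − 1)/430.00 = 228.558°.
sin δ = sin 34.70° × sin 228.558° = -0.42675, so δ = -25.261°.
cos H₀ = −tan(+11.0°) tan(-25.261°) = 0.0917, H₀ = 1.4789 rad.
Bracket: H₀ sin φ sin δ + cos φ cos δ sin H₀ = 1.4789×0.19081×-0.42675 + 0.98163×0.90437×0.99578 = -0.120424 + 0.884010 = 0.763586.
Q̄ = (S₀/π) × [bracket] = (990/π) × 0.763586 = 240.63 W/m².
— Configuration B (φ=+11.0°):
Solar declination: sin δ = sin ε · sin λ_s = sin 34.70° × sin 86.9° = 0.56845, so δ = +34.642°.
cos H₀ = −tan(+11.0°) tan(+34.642°) = -0.1343, H₀ = 1.7055 rad.
Bracket: H₀ sin φ sin δ + cos φ cos δ sin H₀ = 1.7055×0.19081×0.56845 + 0.98163×0.82272×0.99094 = 0.184989 + 0.800290 = 0.985279.
Q̄ = (S₀/π) × [bracket] = (990/π) × 0.985279 = 310.49 W/m².
Ratio Q̄_A / Q̄_B = 240.63 / 310.49 = 0.7750.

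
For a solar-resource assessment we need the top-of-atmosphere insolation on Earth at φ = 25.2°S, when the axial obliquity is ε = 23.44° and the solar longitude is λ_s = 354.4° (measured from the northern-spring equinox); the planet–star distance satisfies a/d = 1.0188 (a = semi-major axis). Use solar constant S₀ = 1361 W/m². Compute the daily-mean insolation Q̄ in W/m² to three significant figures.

Q̄ ≈ 418 W/m²

Solar declination: sin δ = sin ε · sin λ_s = sin 23.44° × sin 354.4° = -0.03882, so δ = -2.225°.
cos H₀ = −tan(-25.2°) tan(-2.225°) = -0.0183, H₀ = 1.5891 rad.
Bracket: H₀ sin φ sin δ + cos φ cos δ sin H₀ = 1.5891×-0.42578×-0.03882 + 0.90483×0.99925×0.99983 = 0.026266 + 0.903998 = 0.930264.
Inverse-square distance factor (a/d)² = 1.0188² = 1.037953.
Q̄ = (S₀/π) × 1.037953 × [bracket] = (1361/π) × 1.037953 × 0.930264 = 418.3 W/m².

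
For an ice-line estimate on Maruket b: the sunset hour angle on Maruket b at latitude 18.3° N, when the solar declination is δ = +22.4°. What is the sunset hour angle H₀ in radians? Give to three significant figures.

cos H₀ = −tan φ · tan δ = −tan(+18.3°) × tan(+22.400°) = -0.1363, so H₀ = 1.7075 rad = 97.83°.

H₀ = 1.71 rad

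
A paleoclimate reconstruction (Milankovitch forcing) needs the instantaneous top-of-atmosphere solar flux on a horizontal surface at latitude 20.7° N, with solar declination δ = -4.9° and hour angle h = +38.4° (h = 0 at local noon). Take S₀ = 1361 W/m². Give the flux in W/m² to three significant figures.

953 W/m²

cos θ_z = sin φ sin δ + cos φ cos δ cos h = -0.030193 + 0.730422 = 0.700229.
Flux = S₀ · cos θ_z = 1361 × 0.700229 = 953.0 W/m².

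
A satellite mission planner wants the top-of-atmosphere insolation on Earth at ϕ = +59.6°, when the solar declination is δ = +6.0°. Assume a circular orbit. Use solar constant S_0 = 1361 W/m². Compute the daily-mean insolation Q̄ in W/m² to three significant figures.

Q̄ ≈ 283 W/m²

cos h₀ = −tan(+59.6°) tan(+6.000°) = -0.1791, h₀ = 1.7509 rad.
Bracket: h₀ sin ϕ sin δ + cos ϕ cos δ sin h₀ = 1.7509×0.86251×0.10453 + 0.50603×0.99452×0.98382 = 0.157858 + 0.495114 = 0.652972.
Q̄ = (S_0/π) × [bracket] = (1361/π) × 0.652972 = 282.9 W/m².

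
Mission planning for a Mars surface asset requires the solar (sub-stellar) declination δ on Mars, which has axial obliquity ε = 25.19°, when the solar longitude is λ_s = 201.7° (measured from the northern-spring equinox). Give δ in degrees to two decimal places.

sin δ = sin ε · sin λ_s = sin 25.19° × sin 201.7° = -0.157372.
δ = arcsin(-0.157372) = -9.05°.

δ = -9.05°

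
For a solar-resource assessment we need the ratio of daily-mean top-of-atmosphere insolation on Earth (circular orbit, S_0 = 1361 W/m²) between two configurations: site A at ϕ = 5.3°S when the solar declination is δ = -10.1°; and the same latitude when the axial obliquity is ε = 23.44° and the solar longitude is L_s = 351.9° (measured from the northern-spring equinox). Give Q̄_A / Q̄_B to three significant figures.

Q̄_A / Q̄_B ≈ 1.00

— Configuration A (ϕ=-5.3°):
cos h₀ = −tan(-5.3°) tan(-10.100°) = -0.0165, h₀ = 1.5873 rad.
Bracket: h₀ sin ϕ sin δ + cos ϕ cos δ sin h₀ = 1.5873×-0.09237×-0.17537 + 0.99572×0.98450×0.99986 = 0.025713 + 0.980149 = 1.005862.
Q̄ = (S_0/π) × [bracket] = (1361/π) × 1.005862 = 435.76 W/m².
— Configuration B (ϕ=-5.3°):
Solar declination: sin δ = sin ε · sin L_s = sin 23.44° × sin 351.9° = -0.05605, so δ = -3.213°.
cos h₀ = −tan(-5.3°) tan(-3.213°) = -0.0052, h₀ = 1.5760 rad.
Bracket: h₀ sin ϕ sin δ + cos ϕ cos δ sin h₀ = 1.5760×-0.09237×-0.05605 + 0.99572×0.99843×0.99999 = 0.008159 + 0.994147 = 1.002306.
Q̄ = (S_0/π) × [bracket] = (1361/π) × 1.002306 = 434.22 W/m².
Ratio Q̄_A / Q̄_B = 435.76 / 434.22 = 1.004.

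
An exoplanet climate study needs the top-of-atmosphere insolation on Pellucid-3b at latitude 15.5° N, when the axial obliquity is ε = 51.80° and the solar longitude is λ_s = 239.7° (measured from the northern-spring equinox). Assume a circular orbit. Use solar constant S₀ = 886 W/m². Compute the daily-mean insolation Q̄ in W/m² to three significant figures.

Solar declination: sin δ = sin ε · sin λ_s = sin 51.80° × sin 239.7° = -0.67851, so δ = -42.727°.
cos H₀ = −tan(+15.5°) tan(-42.727°) = 0.2561, H₀ = 1.3118 rad.
Bracket: H₀ sin φ sin δ + cos φ cos δ sin H₀ = 1.3118×0.26724×-0.67851 + 0.96363×0.73460×0.96664 = -0.237862 + 0.684268 = 0.446406.
Q̄ = (S₀/π) × [bracket] = (886/π) × 0.446406 = 125.9 W/m².

Q̄ ≈ 126 W/m²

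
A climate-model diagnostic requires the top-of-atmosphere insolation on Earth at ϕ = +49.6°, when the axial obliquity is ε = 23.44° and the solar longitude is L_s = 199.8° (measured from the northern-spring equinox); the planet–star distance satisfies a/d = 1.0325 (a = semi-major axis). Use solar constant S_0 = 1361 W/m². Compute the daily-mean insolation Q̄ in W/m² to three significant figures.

Q̄ ≈ 226 W/m²

Solar declination: sin δ = sin ε · sin L_s = sin 23.44° × sin 199.8° = -0.13475, so δ = -7.744°.
cos h₀ = −tan(+49.6°) tan(-7.744°) = 0.1598, h₀ = 1.4103 rad.
Bracket: h₀ sin ϕ sin δ + cos ϕ cos δ sin h₀ = 1.4103×0.76154×-0.13475 + 0.64812×0.99088×0.98715 = -0.144721 + 0.633957 = 0.489236.
Inverse-square distance factor (a/d)² = 1.0325² = 1.066056.
Q̄ = (S_0/π) × 1.066056 × [bracket] = (1361/π) × 1.066056 × 0.489236 = 225.9 W/m².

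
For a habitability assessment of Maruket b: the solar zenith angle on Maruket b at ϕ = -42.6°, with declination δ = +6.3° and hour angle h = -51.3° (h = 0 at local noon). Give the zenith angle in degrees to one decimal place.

θ_z = 67.5°

cos θ_z = sin ϕ sin δ + cos ϕ cos δ cos h = -0.074277 + 0.457460 = 0.383183.
θ_z = arccos(0.383183) = 67.5°.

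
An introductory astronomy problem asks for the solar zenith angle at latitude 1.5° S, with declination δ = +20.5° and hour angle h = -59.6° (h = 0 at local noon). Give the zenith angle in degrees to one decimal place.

θ_z = 62.3°

cos θ_z = sin φ sin δ + cos φ cos δ cos h = -0.009167 + 0.473825 = 0.464658.
θ_z = arccos(0.464658) = 62.3°.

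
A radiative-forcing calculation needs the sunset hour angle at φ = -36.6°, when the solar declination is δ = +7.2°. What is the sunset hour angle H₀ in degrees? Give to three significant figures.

cos H₀ = −tan φ · tan δ = −tan(-36.6°) × tan(+7.200°) = 0.0938, so H₀ = 1.4768 rad = 84.62°.

H₀ = 84.6°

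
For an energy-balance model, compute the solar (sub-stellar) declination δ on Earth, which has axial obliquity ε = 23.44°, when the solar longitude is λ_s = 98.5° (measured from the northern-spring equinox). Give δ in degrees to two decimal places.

sin δ = sin ε · sin λ_s = sin 23.44° × sin 98.5° = 0.393419.
δ = arcsin(0.393419) = +23.17°.

δ = +23.17°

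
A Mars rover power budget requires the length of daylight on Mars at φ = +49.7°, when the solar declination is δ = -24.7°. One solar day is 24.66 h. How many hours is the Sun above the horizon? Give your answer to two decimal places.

cos H₀ = −tan φ · tan δ = −tan(+49.7°) × tan(-24.700°) = 0.5424, so H₀ = 0.9976 rad = 57.16°.
Daylight = 2H₀/(2π) × 24.66 h = (0.9976/π) × 24.66 = 7.83 h.

7.83 h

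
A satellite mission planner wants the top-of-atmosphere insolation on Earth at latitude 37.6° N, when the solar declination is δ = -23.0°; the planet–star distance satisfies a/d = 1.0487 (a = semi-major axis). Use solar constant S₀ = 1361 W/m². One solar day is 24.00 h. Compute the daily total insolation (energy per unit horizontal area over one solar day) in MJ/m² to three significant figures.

cos H₀ = −tan(+37.6°) tan(-23.000°) = 0.3269, H₀ = 1.2378 rad.
Bracket: H₀ sin φ sin δ + cos φ cos δ sin H₀ = 1.2378×0.61015×-0.39073 + 0.79229×0.92050×0.94506 = -0.295096 + 0.689235 = 0.394139.
Inverse-square distance factor (a/d)² = 1.0487² = 1.099772.
Q̄ = (S₀/π) × 1.099772 × [bracket] = (1361/π) × 1.099772 × 0.394139 = 187.78 W/m².
Daily total = Q̄ × 24.00 h × 3600 s/h = 187.78 × 24.00 × 3600 / 10⁶ = 16.22 MJ/m².

16.2 MJ/m²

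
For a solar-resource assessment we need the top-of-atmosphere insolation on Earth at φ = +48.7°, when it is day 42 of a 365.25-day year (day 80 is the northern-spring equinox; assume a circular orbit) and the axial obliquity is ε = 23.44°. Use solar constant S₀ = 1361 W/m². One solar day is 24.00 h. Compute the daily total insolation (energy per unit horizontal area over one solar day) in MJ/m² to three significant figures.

Solar longitude: λ_s = 360° × (42 − 80)/365.25 = -37.454°, i.e. -37.454° + 360° = 322.546°.
sin δ = sin 23.44° × sin 322.546° = -0.24190, so δ = -13.999°.
cos H₀ = −tan(+48.7°) tan(-13.999°) = 0.2838, H₀ = 1.2831 rad.
Bracket: H₀ sin φ sin δ + cos φ cos δ sin H₀ = 1.2831×0.75126×-0.24190 + 0.66000×0.97030×0.95889 = -0.233177 + 0.614071 = 0.380894.
Q̄ = (S₀/π) × [bracket] = (1361/π) × 0.380894 = 165.01 W/m².
Daily total = Q̄ × 24.00 h × 3600 s/h = 165.01 × 24.00 × 3600 / 10⁶ = 14.26 MJ/m².

14.3 MJ/m²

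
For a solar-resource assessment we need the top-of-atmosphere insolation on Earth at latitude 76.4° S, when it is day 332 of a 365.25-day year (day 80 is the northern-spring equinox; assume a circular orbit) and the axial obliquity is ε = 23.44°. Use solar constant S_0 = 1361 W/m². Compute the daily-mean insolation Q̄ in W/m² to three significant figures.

Solar longitude: L_s = 360° × (332 − 80)/365.25 = 248.378°.
sin δ = sin 23.44° × sin 248.378° = -0.36980, so δ = -21.703°.
cos h₀ = −tan(-76.4°) tan(-21.703°) = -1.6452 ≤ −1 ⇒ polar day, h₀ = π.
Bracket: h₀ sin ϕ sin δ + cos ϕ cos δ sin h₀ = 3.1416×-0.97196×-0.36980 + 0.23514×0.92911×0.00000 = 1.129188 + 0.000000 = 1.129188.
Q̄ = (S_0/π) × [bracket] = (1361/π) × 1.129188 = 489.2 W/m².

Q̄ ≈ 489 W/m²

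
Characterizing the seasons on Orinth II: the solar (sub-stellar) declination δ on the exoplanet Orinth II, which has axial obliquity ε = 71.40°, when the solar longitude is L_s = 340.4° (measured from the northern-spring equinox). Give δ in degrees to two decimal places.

δ = -18.54°

sin δ = sin ε · sin L_s = sin 71.40° × sin 340.4° = -0.317930.
δ = arcsin(-0.317930) = -18.54°.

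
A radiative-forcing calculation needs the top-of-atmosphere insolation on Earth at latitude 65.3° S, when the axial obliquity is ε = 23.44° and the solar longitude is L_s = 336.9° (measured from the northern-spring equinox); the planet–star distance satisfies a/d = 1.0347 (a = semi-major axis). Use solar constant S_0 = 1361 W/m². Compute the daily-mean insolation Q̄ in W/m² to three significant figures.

Q̄ ≈ 306 W/m²

Solar declination: sin δ = sin ε · sin L_s = sin 23.44° × sin 336.9° = -0.15607, so δ = -8.979°.
cos h₀ = −tan(-65.3°) tan(-8.979°) = -0.3435, h₀ = 1.9215 rad.
Bracket: h₀ sin ϕ sin δ + cos ϕ cos δ sin h₀ = 1.9215×-0.90851×-0.15607 + 0.41787×0.98775×0.93914 = 0.272452 + 0.387631 = 0.660083.
Inverse-square distance factor (a/d)² = 1.0347² = 1.070604.
Q̄ = (S_0/π) × 1.070604 × [bracket] = (1361/π) × 1.070604 × 0.660083 = 306.2 W/m².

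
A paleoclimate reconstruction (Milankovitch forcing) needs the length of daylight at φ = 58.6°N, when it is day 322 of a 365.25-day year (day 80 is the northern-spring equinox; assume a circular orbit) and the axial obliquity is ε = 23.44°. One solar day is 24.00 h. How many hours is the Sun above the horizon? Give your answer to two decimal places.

7.17 h

Solar longitude: λ_s = 360° × (322 − 80)/365.25 = 238.522°.
sin δ = sin 23.44° × sin 238.522° = -0.33925, so δ = -19.831°.
cos H₀ = −tan φ · tan δ = −tan(+58.6°) × tan(-19.831°) = 0.5908, so H₀ = 0.9387 rad = 53.79°.
Daylight = 2H₀/(2π) × 24.00 h = (0.9387/π) × 24.00 = 7.17 h.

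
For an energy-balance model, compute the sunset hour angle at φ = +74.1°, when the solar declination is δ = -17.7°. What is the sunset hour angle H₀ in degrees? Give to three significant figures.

H₀ = 0.00°

cos H₀ = −tan φ · tan δ = 1.1204 ≥ 1, so the Sun never rises (polar night) and H₀ = 0.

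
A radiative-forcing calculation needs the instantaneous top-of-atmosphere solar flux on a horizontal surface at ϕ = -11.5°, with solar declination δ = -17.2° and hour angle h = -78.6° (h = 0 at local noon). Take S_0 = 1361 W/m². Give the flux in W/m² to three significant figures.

332 W/m²

cos θ_z = sin ϕ sin δ + cos ϕ cos δ cos h = 0.058955 + 0.185027 = 0.243982.
Flux = S_0 · cos θ_z = 1361 × 0.243982 = 332.1 W/m².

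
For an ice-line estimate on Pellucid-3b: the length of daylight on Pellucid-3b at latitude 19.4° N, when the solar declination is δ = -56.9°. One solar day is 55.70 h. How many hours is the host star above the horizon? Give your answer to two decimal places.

cos h₀ = −tan ϕ · tan δ = −tan(+19.4°) × tan(-56.900°) = 0.5402, so h₀ = 1.0001 rad = 57.30°.
Daylight = 2h₀/(2π) × 55.70 h = (1.0001/π) × 55.70 = 17.73 h.

17.73 h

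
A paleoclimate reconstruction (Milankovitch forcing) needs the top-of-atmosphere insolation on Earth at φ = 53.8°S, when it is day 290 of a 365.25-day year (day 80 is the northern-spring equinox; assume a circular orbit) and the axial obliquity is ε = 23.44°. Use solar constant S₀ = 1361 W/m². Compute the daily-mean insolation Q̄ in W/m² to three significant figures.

Solar longitude: λ_s = 360° × (290 − 80)/365.25 = 206.982°.
sin δ = sin 23.44° × sin 206.982° = -0.18048, so δ = -10.398°.
cos H₀ = −tan(-53.8°) tan(-10.398°) = -0.2507, H₀ = 1.8242 rad.
Bracket: H₀ sin φ sin δ + cos φ cos δ sin H₀ = 1.8242×-0.80696×-0.18048 + 0.59061×0.98358×0.96806 = 0.265677 + 0.562358 = 0.828035.
Q̄ = (S₀/π) × [bracket] = (1361/π) × 0.828035 = 358.7 W/m².

Q̄ ≈ 359 W/m²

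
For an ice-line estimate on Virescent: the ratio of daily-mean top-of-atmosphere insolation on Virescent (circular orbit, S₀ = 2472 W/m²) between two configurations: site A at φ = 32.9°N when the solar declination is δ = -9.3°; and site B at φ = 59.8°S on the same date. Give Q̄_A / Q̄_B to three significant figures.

Q̄_A / Q̄_B ≈ 0.945

— Configuration A (φ=+32.9°):
cos H₀ = −tan(+32.9°) tan(-9.300°) = 0.1059, H₀ = 1.4647 rad.
Bracket: H₀ sin φ sin δ + cos φ cos δ sin H₀ = 1.4647×0.54317×-0.16160 + 0.83962×0.98686×0.99437 = -0.128566 + 0.823922 = 0.695356.
Q̄ = (S₀/π) × [bracket] = (2472/π) × 0.695356 = 547.15 W/m².
— Configuration B (φ=-59.8°):
cos H₀ = −tan(-59.8°) tan(-9.300°) = -0.2814, H₀ = 1.8560 rad.
Bracket: H₀ sin φ sin δ + cos φ cos δ sin H₀ = 1.8560×-0.86427×-0.16160 + 0.50302×0.98686×0.95960 = 0.259220 + 0.476355 = 0.735575.
Q̄ = (S₀/π) × [bracket] = (2472/π) × 0.735575 = 578.80 W/m².
Ratio Q̄_A / Q̄_B = 547.15 / 578.80 = 0.9453.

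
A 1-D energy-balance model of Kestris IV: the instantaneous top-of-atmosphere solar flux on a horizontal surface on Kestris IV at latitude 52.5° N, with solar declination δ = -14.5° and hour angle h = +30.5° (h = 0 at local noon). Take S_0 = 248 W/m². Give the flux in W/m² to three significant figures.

76.7 W/m²

cos θ_z = sin ϕ sin δ + cos ϕ cos δ cos h = -0.198640 + 0.507819 = 0.309179.
Flux = S_0 · cos θ_z = 248 × 0.309179 = 76.68 W/m².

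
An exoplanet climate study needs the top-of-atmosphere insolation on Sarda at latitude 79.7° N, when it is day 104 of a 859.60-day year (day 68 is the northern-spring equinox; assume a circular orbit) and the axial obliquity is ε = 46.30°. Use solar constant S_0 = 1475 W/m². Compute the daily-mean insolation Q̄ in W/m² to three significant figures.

Solar longitude: L_s = 360° × (104 − 68)/859.60 = 15.077°.
sin δ = sin 46.30° × sin 15.077° = 0.18805, so δ = +10.839°.
cos h₀ = −tan(+79.7°) tan(+10.839°) = -1.0536 ≤ −1 ⇒ polar day, h₀ = π.
Bracket: h₀ sin ϕ sin δ + cos ϕ cos δ sin h₀ = 3.1416×0.98389×0.18805 + 0.17880×0.98216×0.00000 = 0.581260 + 0.000000 = 0.581260.
Q̄ = (S_0/π) × [bracket] = (1475/π) × 0.581260 = 272.9 W/m².

Q̄ ≈ 273 W/m²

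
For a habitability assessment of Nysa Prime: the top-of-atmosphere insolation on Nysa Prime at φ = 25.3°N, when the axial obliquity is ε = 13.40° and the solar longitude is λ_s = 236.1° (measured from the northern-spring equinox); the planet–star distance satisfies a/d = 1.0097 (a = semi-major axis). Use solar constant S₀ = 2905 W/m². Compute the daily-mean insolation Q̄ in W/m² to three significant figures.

Solar declination: sin δ = sin ε · sin λ_s = sin 13.40° × sin 236.1° = -0.19235, so δ = -11.090°.
cos H₀ = −tan(+25.3°) tan(-11.090°) = 0.0927, H₀ = 1.4780 rad.
Bracket: H₀ sin φ sin δ + cos φ cos δ sin H₀ = 1.4780×0.42736×-0.19235 + 0.90408×0.98133×0.99570 = -0.121496 + 0.883386 = 0.761890.
Inverse-square distance factor (a/d)² = 1.0097² = 1.019494.
Q̄ = (S₀/π) × 1.019494 × [bracket] = (2905/π) × 1.019494 × 0.761890 = 718.2 W/m².

Q̄ ≈ 718 W/m²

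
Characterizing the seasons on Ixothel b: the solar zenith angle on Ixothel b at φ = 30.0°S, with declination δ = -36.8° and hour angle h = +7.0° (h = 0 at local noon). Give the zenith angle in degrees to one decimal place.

θ_z = 9.0°

cos θ_z = sin φ sin δ + cos φ cos δ cos h = 0.299512 + 0.688285 = 0.987797.
θ_z = arccos(0.987797) = 9.0°.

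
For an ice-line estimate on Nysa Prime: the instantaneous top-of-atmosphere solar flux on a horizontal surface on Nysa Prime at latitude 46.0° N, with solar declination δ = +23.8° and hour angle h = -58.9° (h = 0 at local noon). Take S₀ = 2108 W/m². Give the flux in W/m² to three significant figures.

cos θ_z = sin φ sin δ + cos φ cos δ cos h = 0.290286 + 0.328301 = 0.618587.
Flux = S₀ · cos θ_z = 2108 × 0.618587 = 1304 W/m².

1.30e+03 W/m²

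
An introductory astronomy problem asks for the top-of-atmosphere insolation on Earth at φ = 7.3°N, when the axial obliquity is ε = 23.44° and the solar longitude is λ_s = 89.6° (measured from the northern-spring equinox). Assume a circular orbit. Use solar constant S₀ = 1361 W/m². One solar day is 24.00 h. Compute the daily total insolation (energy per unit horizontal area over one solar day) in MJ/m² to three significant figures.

Solar declination: sin δ = sin ε · sin λ_s = sin 23.44° × sin 89.6° = 0.39778, so δ = +23.439°.
cos H₀ = −tan(+7.3°) tan(+23.439°) = -0.0555, H₀ = 1.6264 rad.
Bracket: H₀ sin φ sin δ + cos φ cos δ sin H₀ = 1.6264×0.12706×0.39778 + 0.99189×0.91748×0.99846 = 0.082201 + 0.908638 = 0.990839.
Q̄ = (S₀/π) × [bracket] = (1361/π) × 0.990839 = 429.25 W/m².
Daily total = Q̄ × 24.00 h × 3600 s/h = 429.25 × 24.00 × 3600 / 10⁶ = 37.09 MJ/m².

37.1 MJ/m²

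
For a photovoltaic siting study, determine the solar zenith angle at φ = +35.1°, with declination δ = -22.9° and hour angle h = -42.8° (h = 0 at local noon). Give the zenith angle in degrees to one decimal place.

cos θ_z = sin φ sin δ + cos φ cos δ cos h = -0.223748 + 0.552988 = 0.329240.
θ_z = arccos(0.329240) = 70.8°.

θ_z = 70.8°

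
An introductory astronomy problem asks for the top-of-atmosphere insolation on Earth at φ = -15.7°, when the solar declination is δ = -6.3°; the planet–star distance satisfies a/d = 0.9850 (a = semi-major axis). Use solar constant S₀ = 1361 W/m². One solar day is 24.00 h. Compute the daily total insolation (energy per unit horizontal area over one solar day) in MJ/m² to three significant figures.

36.5 MJ/m²

cos H₀ = −tan(-15.7°) tan(-6.300°) = -0.0310, H₀ = 1.6018 rad.
Bracket: H₀ sin φ sin δ + cos φ cos δ sin H₀ = 1.6018×-0.27060×-0.10973 + 0.96269×0.99396×0.99952 = 0.047562 + 0.956416 = 1.003978.
Inverse-square distance factor (a/d)² = 0.9850² = 0.970225.
Q̄ = (S₀/π) × 0.970225 × [bracket] = (1361/π) × 0.970225 × 1.003978 = 421.99 W/m².
Daily total = Q̄ × 24.00 h × 3600 s/h = 421.99 × 24.00 × 3600 / 10⁶ = 36.46 MJ/m².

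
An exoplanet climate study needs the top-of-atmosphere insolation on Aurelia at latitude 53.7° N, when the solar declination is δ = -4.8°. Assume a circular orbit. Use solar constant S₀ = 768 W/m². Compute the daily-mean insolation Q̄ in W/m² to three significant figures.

cos H₀ = −tan(+53.7°) tan(-4.800°) = 0.1143, H₀ = 1.4562 rad.
Bracket: H₀ sin φ sin δ + cos φ cos δ sin H₀ = 1.4562×0.80593×-0.08368 + 0.59201×0.99649×0.99344 = -0.098206 + 0.586062 = 0.487856.
Q̄ = (S₀/π) × [bracket] = (768/π) × 0.487856 = 119.3 W/m².

Q̄ ≈ 119 W/m²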